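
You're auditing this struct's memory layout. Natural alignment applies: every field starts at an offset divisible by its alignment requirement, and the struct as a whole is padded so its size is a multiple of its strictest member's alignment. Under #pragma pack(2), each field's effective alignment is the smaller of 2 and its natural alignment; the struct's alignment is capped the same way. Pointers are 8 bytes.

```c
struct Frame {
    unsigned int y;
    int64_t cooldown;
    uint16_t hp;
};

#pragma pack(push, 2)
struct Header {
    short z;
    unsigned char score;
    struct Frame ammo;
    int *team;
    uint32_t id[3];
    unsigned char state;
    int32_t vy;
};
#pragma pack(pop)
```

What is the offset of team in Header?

28

Frame: 0..4  y  (4B, 4-aligned); 4..8  -- padding (4B); 8..16  cooldown  (8B, 8-aligned); 16..18  hp  (2B, 2-aligned); 18..24  -- tail padding (6B); sizeof = 24, alignof = 8
0..2  z  (2B, 2-aligned)
2..3  score  (1B, 1-aligned)
3..4  -- padding (1B)
4..28  ammo  (24B, 2-aligned)
28..36  team  (8B, 2-aligned)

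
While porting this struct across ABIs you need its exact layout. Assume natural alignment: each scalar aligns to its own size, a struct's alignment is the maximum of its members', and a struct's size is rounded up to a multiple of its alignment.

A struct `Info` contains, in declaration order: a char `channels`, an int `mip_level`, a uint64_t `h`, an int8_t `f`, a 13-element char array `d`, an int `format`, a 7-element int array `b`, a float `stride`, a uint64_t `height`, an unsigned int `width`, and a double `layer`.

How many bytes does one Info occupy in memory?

0..1  channels  (1B, 1-aligned)
1..4  -- padding (3B)
4..8  mip_level  (4B, 4-aligned)
8..16  h  (8B, 8-aligned)
16..17  f  (1B, 1-aligned)
17..30  d  (13B, 1-aligned)
30..32  -- padding (2B)
32..36  format  (4B, 4-aligned)
36..64  b  (28B, 4-aligned)
64..68  stride  (4B, 4-aligned)
68..72  -- padding (4B)
72..80  height  (8B, 8-aligned)
80..84  width  (4B, 4-aligned)
84..88  -- padding (4B)
88..96  layer  (8B, 8-aligned)
sizeof = 96, alignof = 8

96 bytes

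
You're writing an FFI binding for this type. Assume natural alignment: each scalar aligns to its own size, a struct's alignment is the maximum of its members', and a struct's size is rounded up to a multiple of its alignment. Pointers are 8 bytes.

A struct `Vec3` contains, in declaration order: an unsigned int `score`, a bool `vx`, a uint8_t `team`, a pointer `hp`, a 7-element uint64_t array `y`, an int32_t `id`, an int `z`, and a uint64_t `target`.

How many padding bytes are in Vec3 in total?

score at 0 (size 4, align 4) → ends 4
vx at 4 (size 1, align 1) → ends 5
team at 5 (size 1, align 1) → ends 6
pad 2 to align 8 for hp
hp at 8 (size 8, align 8) → ends 16
y at 16 (size 56, align 8) → ends 72
id at 72 (size 4, align 4) → ends 76
z at 76 (size 4, align 4) → ends 80
target at 80 (size 8, align 8) → ends 88
total 88 bytes, alignment 8
data bytes 86, size 88 → padding 2

2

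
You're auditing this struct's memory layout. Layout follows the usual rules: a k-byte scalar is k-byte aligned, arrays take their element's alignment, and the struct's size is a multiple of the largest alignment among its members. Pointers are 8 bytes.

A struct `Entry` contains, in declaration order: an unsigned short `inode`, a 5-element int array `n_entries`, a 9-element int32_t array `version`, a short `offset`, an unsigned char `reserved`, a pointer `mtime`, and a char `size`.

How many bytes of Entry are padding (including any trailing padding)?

@0: inode [2B, align 2] → 2
+2 pad (align 4)
@4: n_entries [20B, align 4] → 24
@24: version [36B, align 4] → 60
@60: offset [2B, align 2] → 62
@62: reserved [1B, align 1] → 63
+1 pad (align 8)
@64: mtime [8B, align 8] → 72
@72: size [1B, align 1] → 73
+7 tail pad (align 8)
size 80, align 8
data bytes 70, size 80 → padding 10

10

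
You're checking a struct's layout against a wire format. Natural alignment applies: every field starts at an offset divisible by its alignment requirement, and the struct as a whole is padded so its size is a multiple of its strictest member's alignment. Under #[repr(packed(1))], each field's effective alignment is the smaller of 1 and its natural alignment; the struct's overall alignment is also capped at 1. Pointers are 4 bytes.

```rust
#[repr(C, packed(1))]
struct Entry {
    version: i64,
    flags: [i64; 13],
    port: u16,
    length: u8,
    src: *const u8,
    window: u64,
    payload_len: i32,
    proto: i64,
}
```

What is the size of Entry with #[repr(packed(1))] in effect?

139

version at 0 (size 8, align 1) → ends 8
flags at 8 (size 104, align 1) → ends 112
port at 112 (size 2, align 1) → ends 114
length at 114 (size 1, align 1) → ends 115
src at 115 (size 4, align 1) → ends 119
window at 119 (size 8, align 1) → ends 127
payload_len at 127 (size 4, align 1) → ends 131
proto at 131 (size 8, align 1) → ends 139
total 139 bytes, alignment 1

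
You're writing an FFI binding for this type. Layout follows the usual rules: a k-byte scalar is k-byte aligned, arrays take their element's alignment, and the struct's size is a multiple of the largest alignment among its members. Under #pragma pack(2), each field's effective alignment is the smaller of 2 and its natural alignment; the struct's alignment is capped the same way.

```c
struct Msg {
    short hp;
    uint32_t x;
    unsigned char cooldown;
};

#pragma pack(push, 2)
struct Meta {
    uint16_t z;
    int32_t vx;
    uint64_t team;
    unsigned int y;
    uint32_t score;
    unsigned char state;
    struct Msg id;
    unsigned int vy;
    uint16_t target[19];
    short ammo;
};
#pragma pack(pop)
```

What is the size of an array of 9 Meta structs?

720

Msg: @0: hp [2B, align 2] → 2; +2 pad (align 4); @4: x [4B, align 4] → 8; @8: cooldown [1B, align 1] → 9; +3 tail pad (align 4); size 12, align 4
@0: z [2B, align 2] → 2
@2: vx [4B, align 2] → 6
@6: team [8B, align 2] → 14
@14: y [4B, align 2] → 18
@18: score [4B, align 2] → 22
@22: state [1B, align 1] → 23
+1 pad (align 2)
@24: id [12B, align 2] → 36
@36: vy [4B, align 2] → 40
@40: target [38B, align 2] → 78
@78: ammo [2B, align 2] → 80
size 80, align 2
array of 9: 9 × 80 = 720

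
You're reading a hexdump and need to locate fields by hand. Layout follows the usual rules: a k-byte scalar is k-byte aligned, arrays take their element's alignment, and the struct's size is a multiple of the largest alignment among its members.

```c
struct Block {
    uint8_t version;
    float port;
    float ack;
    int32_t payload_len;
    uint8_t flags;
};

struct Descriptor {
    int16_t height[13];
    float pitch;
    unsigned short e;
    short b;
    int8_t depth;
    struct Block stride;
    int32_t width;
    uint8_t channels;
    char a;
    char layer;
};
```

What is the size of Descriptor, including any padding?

Block: @0: version [1B, align 1] → 1; +3 pad (align 4); @4: port [4B, align 4] → 8; @8: ack [4B, align 4] → 12; @12: payload_len [4B, align 4] → 16; @16: flags [1B, align 1] → 17; +3 tail pad (align 4); size 20, align 4
@0: height [26B, align 2] → 26
+2 pad (align 4)
@28: pitch [4B, align 4] → 32
@32: e [2B, align 2] → 34
@34: b [2B, align 2] → 36
@36: depth [1B, align 1] → 37
+3 pad (align 4)
@40: stride [20B, align 4] → 60
@60: width [4B, align 4] → 64
@64: channels [1B, align 1] → 65
@65: a [1B, align 1] → 66
@66: layer [1B, align 1] → 67
+1 tail pad (align 4)
size 68, align 4

68 bytes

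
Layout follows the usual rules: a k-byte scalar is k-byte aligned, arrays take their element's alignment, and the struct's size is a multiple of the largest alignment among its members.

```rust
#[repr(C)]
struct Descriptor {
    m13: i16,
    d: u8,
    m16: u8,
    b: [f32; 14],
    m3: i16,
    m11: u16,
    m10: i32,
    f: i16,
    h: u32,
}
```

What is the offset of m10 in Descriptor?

m13 at 0 (size 2, align 2) → ends 2
d at 2 (size 1, align 1) → ends 3
m16 at 3 (size 1, align 1) → ends 4
b at 4 (size 56, align 4) → ends 60
m3 at 60 (size 2, align 2) → ends 62
m11 at 62 (size 2, align 2) → ends 64
m10 at 64 (size 4, align 4) → ends 68

64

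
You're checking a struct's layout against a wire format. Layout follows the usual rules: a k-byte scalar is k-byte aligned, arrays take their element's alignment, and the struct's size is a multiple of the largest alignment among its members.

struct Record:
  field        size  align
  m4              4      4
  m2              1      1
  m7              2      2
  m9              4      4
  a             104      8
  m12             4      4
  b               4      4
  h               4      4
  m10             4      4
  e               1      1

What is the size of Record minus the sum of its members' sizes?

@0: m4 [4B, align 4] → 4
@4: m2 [1B, align 1] → 5
+1 pad (align 2)
@6: m7 [2B, align 2] → 8
@8: m9 [4B, align 4] → 12
+4 pad (align 8)
@16: a [104B, align 8] → 120
@120: m12 [4B, align 4] → 124
@124: b [4B, align 4] → 128
@128: h [4B, align 4] → 132
@132: m10 [4B, align 4] → 136
@136: e [1B, align 1] → 137
+7 tail pad (align 8)
size 144, align 8
data bytes 132, size 144 → padding 12

12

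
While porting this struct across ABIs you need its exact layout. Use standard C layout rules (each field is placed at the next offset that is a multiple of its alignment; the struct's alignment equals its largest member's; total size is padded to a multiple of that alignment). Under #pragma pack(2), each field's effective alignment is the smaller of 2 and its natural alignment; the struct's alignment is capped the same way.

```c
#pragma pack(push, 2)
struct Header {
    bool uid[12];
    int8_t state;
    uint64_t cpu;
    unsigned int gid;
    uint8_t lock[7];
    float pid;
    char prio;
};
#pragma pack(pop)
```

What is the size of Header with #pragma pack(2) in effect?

0..12  uid  (12B, 1-aligned)
12..13  state  (1B, 1-aligned)
13..14  -- padding (1B)
14..22  cpu  (8B, 2-aligned)
22..26  gid  (4B, 2-aligned)
26..33  lock  (7B, 1-aligned)
33..34  -- padding (1B)
34..38  pid  (4B, 2-aligned)
38..39  prio  (1B, 1-aligned)
39..40  -- tail padding (1B)
sizeof = 40, alignof = 2

40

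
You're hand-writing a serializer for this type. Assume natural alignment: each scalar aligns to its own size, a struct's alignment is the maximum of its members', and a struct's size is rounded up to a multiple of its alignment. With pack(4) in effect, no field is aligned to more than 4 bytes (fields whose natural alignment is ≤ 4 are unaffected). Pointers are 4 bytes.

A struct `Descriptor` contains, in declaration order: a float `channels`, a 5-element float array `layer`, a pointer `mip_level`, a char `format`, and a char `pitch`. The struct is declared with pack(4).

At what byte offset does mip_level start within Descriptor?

24

@0: channels [4B, align 4] → 4
@4: layer [20B, align 4] → 24
@24: mip_level [4B, align 4] → 28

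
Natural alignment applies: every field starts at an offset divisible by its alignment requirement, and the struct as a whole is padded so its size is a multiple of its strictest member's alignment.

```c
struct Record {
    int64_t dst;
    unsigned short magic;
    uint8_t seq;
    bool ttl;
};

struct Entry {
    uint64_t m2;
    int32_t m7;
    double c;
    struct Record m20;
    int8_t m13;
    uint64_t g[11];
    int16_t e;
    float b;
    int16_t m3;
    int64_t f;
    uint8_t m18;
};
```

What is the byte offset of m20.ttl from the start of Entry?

Record: dst at 0 (size 8, align 8) → ends 8; magic at 8 (size 2, align 2) → ends 10; seq at 10 (size 1, align 1) → ends 11; ttl at 11 (size 1, align 1) → ends 12; tail pad 4 to reach multiple of 8; total 16 bytes, alignment 8
m2 at 0 (size 8, align 8) → ends 8
m7 at 8 (size 4, align 4) → ends 12
pad 4 to align 8 for c
c at 16 (size 8, align 8) → ends 24
m20 at 24 (size 16, align 8) → ends 40
within Record: ttl at 11
24 + 11 = 35

35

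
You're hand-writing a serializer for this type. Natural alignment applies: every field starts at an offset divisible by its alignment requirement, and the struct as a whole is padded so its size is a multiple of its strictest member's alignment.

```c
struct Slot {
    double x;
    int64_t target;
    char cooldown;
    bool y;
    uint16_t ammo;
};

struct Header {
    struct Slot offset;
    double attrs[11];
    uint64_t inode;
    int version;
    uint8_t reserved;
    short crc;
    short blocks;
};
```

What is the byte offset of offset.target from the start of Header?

8

Slot: x at 0 (size 8, align 8) → ends 8; target at 8 (size 8, align 8) → ends 16; cooldown at 16 (size 1, align 1) → ends 17; y at 17 (size 1, align 1) → ends 18; ammo at 18 (size 2, align 2) → ends 20; tail pad 4 to reach multiple of 8; total 24 bytes, alignment 8
offset at 0 (size 24, align 8) → ends 24
within Slot: target at 8
0 + 8 = 8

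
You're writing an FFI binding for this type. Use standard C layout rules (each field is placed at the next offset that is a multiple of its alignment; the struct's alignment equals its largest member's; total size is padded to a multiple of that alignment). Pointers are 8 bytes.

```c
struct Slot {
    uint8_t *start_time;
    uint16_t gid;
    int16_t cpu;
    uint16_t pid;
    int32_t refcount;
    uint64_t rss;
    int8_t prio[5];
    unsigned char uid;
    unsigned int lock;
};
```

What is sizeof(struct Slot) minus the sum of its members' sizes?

12

@0: start_time [8B, align 8] → 8
@8: gid [2B, align 2] → 10
@10: cpu [2B, align 2] → 12
@12: pid [2B, align 2] → 14
+2 pad (align 4)
@16: refcount [4B, align 4] → 20
+4 pad (align 8)
@24: rss [8B, align 8] → 32
@32: prio [5B, align 1] → 37
@37: uid [1B, align 1] → 38
+2 pad (align 4)
@40: lock [4B, align 4] → 44
+4 tail pad (align 8)
size 48, align 8
data bytes 36, size 48 → padding 12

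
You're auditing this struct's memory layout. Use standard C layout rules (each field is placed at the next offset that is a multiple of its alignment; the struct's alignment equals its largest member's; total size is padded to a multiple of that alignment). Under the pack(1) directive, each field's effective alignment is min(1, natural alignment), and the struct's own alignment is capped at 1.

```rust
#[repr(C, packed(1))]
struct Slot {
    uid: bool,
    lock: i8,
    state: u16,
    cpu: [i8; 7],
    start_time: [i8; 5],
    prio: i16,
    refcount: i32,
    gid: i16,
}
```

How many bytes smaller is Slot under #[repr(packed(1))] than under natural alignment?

4

natural layout:
  @0: uid [1B, align 1] → 1
  @1: lock [1B, align 1] → 2
  @2: state [2B, align 2] → 4
  @4: cpu [7B, align 1] → 11
  @11: start_time [5B, align 1] → 16
  @16: prio [2B, align 2] → 18
  +2 pad (align 4)
  @20: refcount [4B, align 4] → 24
  @24: gid [2B, align 2] → 26
  +2 tail pad (align 4)
  size 28, align 4
packed(1) layout:
  @0: uid [1B, align 1] → 1
  @1: lock [1B, align 1] → 2
  @2: state [2B, align 1] → 4
  @4: cpu [7B, align 1] → 11
  @11: start_time [5B, align 1] → 16
  @16: prio [2B, align 1] → 18
  @18: refcount [4B, align 1] → 22
  @22: gid [2B, align 1] → 24
  size 24, align 1
28 − 24 = 4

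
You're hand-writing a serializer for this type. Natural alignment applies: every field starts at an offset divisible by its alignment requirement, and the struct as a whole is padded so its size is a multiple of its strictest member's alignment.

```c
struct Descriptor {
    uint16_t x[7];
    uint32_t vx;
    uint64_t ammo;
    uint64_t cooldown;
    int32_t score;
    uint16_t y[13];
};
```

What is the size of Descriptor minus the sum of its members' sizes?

8

0..14  x  (14B, 2-aligned)
14..16  -- padding (2B)
16..20  vx  (4B, 4-aligned)
20..24  -- padding (4B)
24..32  ammo  (8B, 8-aligned)
32..40  cooldown  (8B, 8-aligned)
40..44  score  (4B, 4-aligned)
44..70  y  (26B, 2-aligned)
70..72  -- tail padding (2B)
sizeof = 72, alignof = 8
data bytes 64, size 72 → padding 8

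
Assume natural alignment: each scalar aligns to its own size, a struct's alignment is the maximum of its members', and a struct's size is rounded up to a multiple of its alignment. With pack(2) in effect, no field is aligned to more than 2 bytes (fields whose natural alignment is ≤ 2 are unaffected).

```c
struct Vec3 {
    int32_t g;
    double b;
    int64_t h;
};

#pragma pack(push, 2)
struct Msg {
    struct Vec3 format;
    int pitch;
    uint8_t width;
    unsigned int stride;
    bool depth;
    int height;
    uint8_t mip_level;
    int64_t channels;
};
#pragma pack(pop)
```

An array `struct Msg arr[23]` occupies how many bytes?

1150

Vec3: @0: g [4B, align 4] → 4; +4 pad (align 8); @8: b [8B, align 8] → 16; @16: h [8B, align 8] → 24; size 24, align 8
@0: format [24B, align 2] → 24
@24: pitch [4B, align 2] → 28
@28: width [1B, align 1] → 29
+1 pad (align 2)
@30: stride [4B, align 2] → 34
@34: depth [1B, align 1] → 35
+1 pad (align 2)
@36: height [4B, align 2] → 40
@40: mip_level [1B, align 1] → 41
+1 pad (align 2)
@42: channels [8B, align 2] → 50
size 50, align 2
array of 23: 23 × 50 = 1150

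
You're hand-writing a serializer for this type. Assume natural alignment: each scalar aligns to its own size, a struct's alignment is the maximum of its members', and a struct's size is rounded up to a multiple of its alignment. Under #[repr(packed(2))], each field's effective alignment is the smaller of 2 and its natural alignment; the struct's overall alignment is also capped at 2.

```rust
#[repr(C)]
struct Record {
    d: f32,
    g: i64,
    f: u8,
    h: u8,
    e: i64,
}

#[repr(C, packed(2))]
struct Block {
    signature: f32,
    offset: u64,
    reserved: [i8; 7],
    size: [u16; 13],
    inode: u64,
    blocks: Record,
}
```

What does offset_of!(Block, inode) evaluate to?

46

Record: 0..4  d  (4B, 4-aligned); 4..8  -- padding (4B); 8..16  g  (8B, 8-aligned); 16..17  f  (1B, 1-aligned); 17..18  h  (1B, 1-aligned); 18..24  -- padding (6B); 24..32  e  (8B, 8-aligned); sizeof = 32, alignof = 8
0..4  signature  (4B, 2-aligned)
4..12  offset  (8B, 2-aligned)
12..19  reserved  (7B, 1-aligned)
19..20  -- padding (1B)
20..46  size  (26B, 2-aligned)
46..54  inode  (8B, 2-aligned)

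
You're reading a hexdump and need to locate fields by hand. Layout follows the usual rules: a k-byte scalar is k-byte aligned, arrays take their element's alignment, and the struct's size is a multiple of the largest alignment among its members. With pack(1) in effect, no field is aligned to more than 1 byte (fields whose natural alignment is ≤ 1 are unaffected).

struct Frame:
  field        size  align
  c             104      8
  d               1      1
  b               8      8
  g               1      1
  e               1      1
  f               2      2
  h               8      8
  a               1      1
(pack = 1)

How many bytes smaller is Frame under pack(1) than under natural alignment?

natural layout:
  0..104  c  (104B, 8-aligned)
  104..105  d  (1B, 1-aligned)
  105..112  -- padding (7B)
  112..120  b  (8B, 8-aligned)
  120..121  g  (1B, 1-aligned)
  121..122  e  (1B, 1-aligned)
  122..124  f  (2B, 2-aligned)
  124..128  -- padding (4B)
  128..136  h  (8B, 8-aligned)
  136..137  a  (1B, 1-aligned)
  137..144  -- tail padding (7B)
  sizeof = 144, alignof = 8
packed(1) layout:
  0..104  c  (104B, 1-aligned)
  104..105  d  (1B, 1-aligned)
  105..113  b  (8B, 1-aligned)
  113..114  g  (1B, 1-aligned)
  114..115  e  (1B, 1-aligned)
  115..117  f  (2B, 1-aligned)
  117..125  h  (8B, 1-aligned)
  125..126  a  (1B, 1-aligned)
  sizeof = 126, alignof = 1
144 − 126 = 18

18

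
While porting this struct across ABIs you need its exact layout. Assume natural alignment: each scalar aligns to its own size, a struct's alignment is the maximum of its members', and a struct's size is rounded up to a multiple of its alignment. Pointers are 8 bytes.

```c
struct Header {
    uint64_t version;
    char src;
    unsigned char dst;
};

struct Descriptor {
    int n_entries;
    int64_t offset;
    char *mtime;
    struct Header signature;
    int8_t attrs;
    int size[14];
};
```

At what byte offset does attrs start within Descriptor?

40

Header: @0: version [8B, align 8] → 8; @8: src [1B, align 1] → 9; @9: dst [1B, align 1] → 10; +6 tail pad (align 8); size 16, align 8
@0: n_entries [4B, align 4] → 4
+4 pad (align 8)
@8: offset [8B, align 8] → 16
@16: mtime [8B, align 8] → 24
@24: signature [16B, align 8] → 40
@40: attrs [1B, align 1] → 41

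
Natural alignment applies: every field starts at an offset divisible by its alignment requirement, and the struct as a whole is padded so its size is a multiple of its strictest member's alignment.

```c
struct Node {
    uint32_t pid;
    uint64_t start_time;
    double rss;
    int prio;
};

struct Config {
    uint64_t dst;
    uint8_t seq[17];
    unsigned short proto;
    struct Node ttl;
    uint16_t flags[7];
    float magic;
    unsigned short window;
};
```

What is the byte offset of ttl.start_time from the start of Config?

Node: 0..4  pid  (4B, 4-aligned); 4..8  -- padding (4B); 8..16  start_time  (8B, 8-aligned); 16..24  rss  (8B, 8-aligned); 24..28  prio  (4B, 4-aligned); 28..32  -- tail padding (4B); sizeof = 32, alignof = 8
0..8  dst  (8B, 8-aligned)
8..25  seq  (17B, 1-aligned)
25..26  -- padding (1B)
26..28  proto  (2B, 2-aligned)
28..32  -- padding (4B)
32..64  ttl  (32B, 8-aligned)
within Node: start_time at 8
32 + 8 = 40

40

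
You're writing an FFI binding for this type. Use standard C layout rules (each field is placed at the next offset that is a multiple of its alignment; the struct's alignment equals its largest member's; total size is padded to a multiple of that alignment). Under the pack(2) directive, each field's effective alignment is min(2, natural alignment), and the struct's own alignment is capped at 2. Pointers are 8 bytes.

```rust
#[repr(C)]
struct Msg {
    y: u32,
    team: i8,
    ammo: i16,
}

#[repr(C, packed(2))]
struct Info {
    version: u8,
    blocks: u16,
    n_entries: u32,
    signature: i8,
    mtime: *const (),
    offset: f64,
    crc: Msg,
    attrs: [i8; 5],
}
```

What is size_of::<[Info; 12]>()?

480

Msg: 0..4  y  (4B, 4-aligned); 4..5  team  (1B, 1-aligned); 5..6  -- padding (1B); 6..8  ammo  (2B, 2-aligned); sizeof = 8, alignof = 4
0..1  version  (1B, 1-aligned)
1..2  -- padding (1B)
2..4  blocks  (2B, 2-aligned)
4..8  n_entries  (4B, 2-aligned)
8..9  signature  (1B, 1-aligned)
9..10  -- padding (1B)
10..18  mtime  (8B, 2-aligned)
18..26  offset  (8B, 2-aligned)
26..34  crc  (8B, 2-aligned)
34..39  attrs  (5B, 1-aligned)
39..40  -- tail padding (1B)
sizeof = 40, alignof = 2
array of 12: 12 × 40 = 480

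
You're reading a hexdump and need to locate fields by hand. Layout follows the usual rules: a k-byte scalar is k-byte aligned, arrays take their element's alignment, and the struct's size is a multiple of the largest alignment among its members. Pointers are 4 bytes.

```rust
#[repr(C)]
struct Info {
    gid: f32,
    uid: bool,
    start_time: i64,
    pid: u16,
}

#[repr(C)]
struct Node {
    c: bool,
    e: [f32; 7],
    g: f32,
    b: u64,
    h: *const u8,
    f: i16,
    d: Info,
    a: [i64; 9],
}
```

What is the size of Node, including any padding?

Info: 0..4  gid  (4B, 4-aligned); 4..5  uid  (1B, 1-aligned); 5..8  -- padding (3B); 8..16  start_time  (8B, 8-aligned); 16..18  pid  (2B, 2-aligned); 18..24  -- tail padding (6B); sizeof = 24, alignof = 8
0..1  c  (1B, 1-aligned)
1..4  -- padding (3B)
4..32  e  (28B, 4-aligned)
32..36  g  (4B, 4-aligned)
36..40  -- padding (4B)
40..48  b  (8B, 8-aligned)
48..52  h  (4B, 4-aligned)
52..54  f  (2B, 2-aligned)
54..56  -- padding (2B)
56..80  d  (24B, 8-aligned)
80..152  a  (72B, 8-aligned)
sizeof = 152, alignof = 8

152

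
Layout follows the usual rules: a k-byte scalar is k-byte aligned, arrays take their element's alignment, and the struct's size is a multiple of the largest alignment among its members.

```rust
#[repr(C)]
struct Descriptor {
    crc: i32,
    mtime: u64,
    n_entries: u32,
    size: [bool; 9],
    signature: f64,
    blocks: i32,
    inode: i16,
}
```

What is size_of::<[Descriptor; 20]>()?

@0: crc [4B, align 4] → 4
+4 pad (align 8)
@8: mtime [8B, align 8] → 16
@16: n_entries [4B, align 4] → 20
@20: size [9B, align 1] → 29
+3 pad (align 8)
@32: signature [8B, align 8] → 40
@40: blocks [4B, align 4] → 44
@44: inode [2B, align 2] → 46
+2 tail pad (align 8)
size 48, align 8
array of 20: 20 × 48 = 960

960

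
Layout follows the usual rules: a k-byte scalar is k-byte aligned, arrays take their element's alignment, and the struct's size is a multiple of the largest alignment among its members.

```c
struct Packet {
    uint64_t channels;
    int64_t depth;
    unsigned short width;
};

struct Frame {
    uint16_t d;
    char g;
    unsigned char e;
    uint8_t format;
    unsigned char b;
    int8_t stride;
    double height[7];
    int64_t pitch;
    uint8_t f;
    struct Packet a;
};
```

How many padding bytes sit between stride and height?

Packet: @0: channels [8B, align 8] → 8; @8: depth [8B, align 8] → 16; @16: width [2B, align 2] → 18; +6 tail pad (align 8); size 24, align 8
@0: d [2B, align 2] → 2
@2: g [1B, align 1] → 3
@3: e [1B, align 1] → 4
@4: format [1B, align 1] → 5
@5: b [1B, align 1] → 6
@6: stride [1B, align 1] → 7
+1 pad (align 8)
@8: height [56B, align 8] → 64

1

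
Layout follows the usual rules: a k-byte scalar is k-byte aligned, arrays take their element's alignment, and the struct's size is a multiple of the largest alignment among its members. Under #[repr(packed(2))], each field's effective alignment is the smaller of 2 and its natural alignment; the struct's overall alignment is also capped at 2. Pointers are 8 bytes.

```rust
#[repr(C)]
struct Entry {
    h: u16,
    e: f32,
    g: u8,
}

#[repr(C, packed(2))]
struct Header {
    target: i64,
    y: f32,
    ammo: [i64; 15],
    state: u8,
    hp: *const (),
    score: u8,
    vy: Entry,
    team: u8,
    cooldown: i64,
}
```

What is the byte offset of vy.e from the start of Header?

148

Entry: h at 0 (size 2, align 2) → ends 2; pad 2 to align 4 for e; e at 4 (size 4, align 4) → ends 8; g at 8 (size 1, align 1) → ends 9; tail pad 3 to reach multiple of 4; total 12 bytes, alignment 4
target at 0 (size 8, align 2) → ends 8
y at 8 (size 4, align 2) → ends 12
ammo at 12 (size 120, align 2) → ends 132
state at 132 (size 1, align 1) → ends 133
pad 1 to align 2 for hp
hp at 134 (size 8, align 2) → ends 142
score at 142 (size 1, align 1) → ends 143
pad 1 to align 2 for vy
vy at 144 (size 12, align 2) → ends 156
within Entry: e at 4
144 + 4 = 148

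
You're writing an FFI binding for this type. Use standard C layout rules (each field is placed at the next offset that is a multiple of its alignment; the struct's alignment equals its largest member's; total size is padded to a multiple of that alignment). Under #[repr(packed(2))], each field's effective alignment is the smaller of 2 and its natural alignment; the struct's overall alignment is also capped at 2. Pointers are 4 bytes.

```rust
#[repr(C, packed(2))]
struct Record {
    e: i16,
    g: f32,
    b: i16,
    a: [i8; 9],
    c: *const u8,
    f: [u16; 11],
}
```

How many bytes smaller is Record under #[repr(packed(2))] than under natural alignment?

4

natural layout:
  @0: e [2B, align 2] → 2
  +2 pad (align 4)
  @4: g [4B, align 4] → 8
  @8: b [2B, align 2] → 10
  @10: a [9B, align 1] → 19
  +1 pad (align 4)
  @20: c [4B, align 4] → 24
  @24: f [22B, align 2] → 46
  +2 tail pad (align 4)
  size 48, align 4
packed(2) layout:
  @0: e [2B, align 2] → 2
  @2: g [4B, align 2] → 6
  @6: b [2B, align 2] → 8
  @8: a [9B, align 1] → 17
  +1 pad (align 2)
  @18: c [4B, align 2] → 22
  @22: f [22B, align 2] → 44
  size 44, align 2
48 − 44 = 4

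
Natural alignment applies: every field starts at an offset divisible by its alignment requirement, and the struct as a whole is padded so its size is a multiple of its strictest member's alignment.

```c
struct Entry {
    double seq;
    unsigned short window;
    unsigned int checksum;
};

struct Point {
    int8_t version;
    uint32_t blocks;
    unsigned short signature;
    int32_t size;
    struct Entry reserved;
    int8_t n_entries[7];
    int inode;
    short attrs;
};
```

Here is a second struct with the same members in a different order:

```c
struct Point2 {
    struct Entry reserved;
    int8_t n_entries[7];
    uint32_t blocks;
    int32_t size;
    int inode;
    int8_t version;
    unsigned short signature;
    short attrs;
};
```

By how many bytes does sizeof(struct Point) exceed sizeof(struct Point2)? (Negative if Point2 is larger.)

Entry: seq at 0 (size 8, align 8) → ends 8; window at 8 (size 2, align 2) → ends 10; pad 2 to align 4 for checksum; checksum at 12 (size 4, align 4) → ends 16; total 16 bytes, alignment 8
version at 0 (size 1, align 1) → ends 1
pad 3 to align 4 for blocks
blocks at 4 (size 4, align 4) → ends 8
signature at 8 (size 2, align 2) → ends 10
pad 2 to align 4 for size
size at 12 (size 4, align 4) → ends 16
reserved at 16 (size 16, align 8) → ends 32
n_entries at 32 (size 7, align 1) → ends 39
pad 1 to align 4 for inode
inode at 40 (size 4, align 4) → ends 44
attrs at 44 (size 2, align 2) → ends 46
tail pad 2 to reach multiple of 8
total 48 bytes, alignment 8
— Point2 —
reserved at 0 (size 16, align 8) → ends 16
n_entries at 16 (size 7, align 1) → ends 23
pad 1 to align 4 for blocks
blocks at 24 (size 4, align 4) → ends 28
size at 28 (size 4, align 4) → ends 32
inode at 32 (size 4, align 4) → ends 36
version at 36 (size 1, align 1) → ends 37
pad 1 to align 2 for signature
signature at 38 (size 2, align 2) → ends 40
attrs at 40 (size 2, align 2) → ends 42
tail pad 6 to reach multiple of 8
total 48 bytes, alignment 8
48 − 48 = 0

0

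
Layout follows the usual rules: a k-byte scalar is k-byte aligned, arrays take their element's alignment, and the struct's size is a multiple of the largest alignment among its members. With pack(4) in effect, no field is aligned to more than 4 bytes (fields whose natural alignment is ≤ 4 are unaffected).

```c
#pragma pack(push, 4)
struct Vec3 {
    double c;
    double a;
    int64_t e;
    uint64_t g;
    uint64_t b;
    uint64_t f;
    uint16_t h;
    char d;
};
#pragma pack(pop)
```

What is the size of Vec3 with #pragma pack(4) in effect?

52

0..8  c  (8B, 4-aligned)
8..16  a  (8B, 4-aligned)
16..24  e  (8B, 4-aligned)
24..32  g  (8B, 4-aligned)
32..40  b  (8B, 4-aligned)
40..48  f  (8B, 4-aligned)
48..50  h  (2B, 2-aligned)
50..51  d  (1B, 1-aligned)
51..52  -- tail padding (1B)
sizeof = 52, alignof = 4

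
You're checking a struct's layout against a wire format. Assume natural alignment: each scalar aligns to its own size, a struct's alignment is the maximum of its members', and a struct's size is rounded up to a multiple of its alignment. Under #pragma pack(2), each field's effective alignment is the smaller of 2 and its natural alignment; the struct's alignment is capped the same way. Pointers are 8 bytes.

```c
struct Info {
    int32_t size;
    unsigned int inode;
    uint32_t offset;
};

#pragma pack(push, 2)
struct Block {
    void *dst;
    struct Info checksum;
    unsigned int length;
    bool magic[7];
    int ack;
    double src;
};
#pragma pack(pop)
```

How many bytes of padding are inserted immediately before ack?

Info: size at 0 (size 4, align 4) → ends 4; inode at 4 (size 4, align 4) → ends 8; offset at 8 (size 4, align 4) → ends 12; total 12 bytes, alignment 4
dst at 0 (size 8, align 2) → ends 8
checksum at 8 (size 12, align 2) → ends 20
length at 20 (size 4, align 2) → ends 24
magic at 24 (size 7, align 1) → ends 31
pad 1 to align 2 for ack
ack at 32 (size 4, align 2) → ends 36

1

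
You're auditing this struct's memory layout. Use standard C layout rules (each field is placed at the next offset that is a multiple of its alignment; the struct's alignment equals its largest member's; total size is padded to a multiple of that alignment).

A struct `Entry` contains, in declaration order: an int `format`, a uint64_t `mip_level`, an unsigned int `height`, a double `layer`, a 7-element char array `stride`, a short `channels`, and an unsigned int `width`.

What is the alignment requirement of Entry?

8

member alignments: format=4, mip_level=8, height=4, layer=8, stride=1, channels=2, width=4
max = 8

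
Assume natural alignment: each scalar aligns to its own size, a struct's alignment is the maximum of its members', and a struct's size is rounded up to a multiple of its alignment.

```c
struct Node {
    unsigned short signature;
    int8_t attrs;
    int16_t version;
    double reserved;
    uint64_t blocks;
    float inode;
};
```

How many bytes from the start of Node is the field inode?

signature at 0 (size 2, align 2) → ends 2
attrs at 2 (size 1, align 1) → ends 3
pad 1 to align 2 for version
version at 4 (size 2, align 2) → ends 6
pad 2 to align 8 for reserved
reserved at 8 (size 8, align 8) → ends 16
blocks at 16 (size 8, align 8) → ends 24
inode at 24 (size 4, align 4) → ends 28

24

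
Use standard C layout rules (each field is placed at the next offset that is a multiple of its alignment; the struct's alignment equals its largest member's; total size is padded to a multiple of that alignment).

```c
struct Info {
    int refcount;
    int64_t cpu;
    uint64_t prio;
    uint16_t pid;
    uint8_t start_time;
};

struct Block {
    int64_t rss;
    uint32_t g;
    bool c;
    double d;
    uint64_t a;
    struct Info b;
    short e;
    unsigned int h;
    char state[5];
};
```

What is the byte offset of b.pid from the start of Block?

56

Info: @0: refcount [4B, align 4] → 4; +4 pad (align 8); @8: cpu [8B, align 8] → 16; @16: prio [8B, align 8] → 24; @24: pid [2B, align 2] → 26; @26: start_time [1B, align 1] → 27; +5 tail pad (align 8); size 32, align 8
@0: rss [8B, align 8] → 8
@8: g [4B, align 4] → 12
@12: c [1B, align 1] → 13
+3 pad (align 8)
@16: d [8B, align 8] → 24
@24: a [8B, align 8] → 32
@32: b [32B, align 8] → 64
within Info: pid at 24
32 + 24 = 56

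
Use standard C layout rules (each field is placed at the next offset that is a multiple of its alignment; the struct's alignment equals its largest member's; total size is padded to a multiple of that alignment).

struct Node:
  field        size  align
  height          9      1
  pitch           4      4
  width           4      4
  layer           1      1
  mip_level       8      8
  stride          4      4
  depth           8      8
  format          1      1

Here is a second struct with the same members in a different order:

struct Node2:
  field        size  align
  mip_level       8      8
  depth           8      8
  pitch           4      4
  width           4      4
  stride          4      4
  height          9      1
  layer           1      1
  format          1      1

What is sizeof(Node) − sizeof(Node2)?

16

height at 0 (size 9, align 1) → ends 9
pad 3 to align 4 for pitch
pitch at 12 (size 4, align 4) → ends 16
width at 16 (size 4, align 4) → ends 20
layer at 20 (size 1, align 1) → ends 21
pad 3 to align 8 for mip_level
mip_level at 24 (size 8, align 8) → ends 32
stride at 32 (size 4, align 4) → ends 36
pad 4 to align 8 for depth
depth at 40 (size 8, align 8) → ends 48
format at 48 (size 1, align 1) → ends 49
tail pad 7 to reach multiple of 8
total 56 bytes, alignment 8
— Node2 —
mip_level at 0 (size 8, align 8) → ends 8
depth at 8 (size 8, align 8) → ends 16
pitch at 16 (size 4, align 4) → ends 20
width at 20 (size 4, align 4) → ends 24
stride at 24 (size 4, align 4) → ends 28
height at 28 (size 9, align 1) → ends 37
layer at 37 (size 1, align 1) → ends 38
format at 38 (size 1, align 1) → ends 39
tail pad 1 to reach multiple of 8
total 40 bytes, alignment 8
56 − 40 = 16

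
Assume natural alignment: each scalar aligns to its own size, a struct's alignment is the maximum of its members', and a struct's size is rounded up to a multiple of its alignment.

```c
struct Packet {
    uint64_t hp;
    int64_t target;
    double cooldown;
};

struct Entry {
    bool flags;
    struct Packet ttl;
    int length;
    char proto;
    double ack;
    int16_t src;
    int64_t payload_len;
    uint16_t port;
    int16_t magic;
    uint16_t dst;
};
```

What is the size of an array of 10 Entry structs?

Packet: @0: hp [8B, align 8] → 8; @8: target [8B, align 8] → 16; @16: cooldown [8B, align 8] → 24; size 24, align 8
@0: flags [1B, align 1] → 1
+7 pad (align 8)
@8: ttl [24B, align 8] → 32
@32: length [4B, align 4] → 36
@36: proto [1B, align 1] → 37
+3 pad (align 8)
@40: ack [8B, align 8] → 48
@48: src [2B, align 2] → 50
+6 pad (align 8)
@56: payload_len [8B, align 8] → 64
@64: port [2B, align 2] → 66
@66: magic [2B, align 2] → 68
@68: dst [2B, align 2] → 70
+2 tail pad (align 8)
size 72, align 8
array of 10: 10 × 72 = 720

720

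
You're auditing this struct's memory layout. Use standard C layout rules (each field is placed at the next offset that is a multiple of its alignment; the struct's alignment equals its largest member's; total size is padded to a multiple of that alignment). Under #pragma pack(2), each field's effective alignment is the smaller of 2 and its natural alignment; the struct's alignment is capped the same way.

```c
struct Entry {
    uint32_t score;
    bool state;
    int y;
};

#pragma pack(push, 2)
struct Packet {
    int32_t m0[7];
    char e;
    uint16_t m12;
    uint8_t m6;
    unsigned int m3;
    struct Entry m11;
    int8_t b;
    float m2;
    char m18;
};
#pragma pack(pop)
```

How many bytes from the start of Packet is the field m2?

52

Entry: score at 0 (size 4, align 4) → ends 4; state at 4 (size 1, align 1) → ends 5; pad 3 to align 4 for y; y at 8 (size 4, align 4) → ends 12; total 12 bytes, alignment 4
m0 at 0 (size 28, align 2) → ends 28
e at 28 (size 1, align 1) → ends 29
pad 1 to align 2 for m12
m12 at 30 (size 2, align 2) → ends 32
m6 at 32 (size 1, align 1) → ends 33
pad 1 to align 2 for m3
m3 at 34 (size 4, align 2) → ends 38
m11 at 38 (size 12, align 2) → ends 50
b at 50 (size 1, align 1) → ends 51
pad 1 to align 2 for m2
m2 at 52 (size 4, align 2) → ends 56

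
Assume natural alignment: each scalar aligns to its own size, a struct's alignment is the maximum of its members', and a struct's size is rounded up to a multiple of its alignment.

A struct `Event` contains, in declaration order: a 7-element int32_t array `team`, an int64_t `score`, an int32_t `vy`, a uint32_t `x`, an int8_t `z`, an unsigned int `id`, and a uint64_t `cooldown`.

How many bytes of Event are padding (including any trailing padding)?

7

@0: team [28B, align 4] → 28
+4 pad (align 8)
@32: score [8B, align 8] → 40
@40: vy [4B, align 4] → 44
@44: x [4B, align 4] → 48
@48: z [1B, align 1] → 49
+3 pad (align 4)
@52: id [4B, align 4] → 56
@56: cooldown [8B, align 8] → 64
size 64, align 8
data bytes 57, size 64 → padding 7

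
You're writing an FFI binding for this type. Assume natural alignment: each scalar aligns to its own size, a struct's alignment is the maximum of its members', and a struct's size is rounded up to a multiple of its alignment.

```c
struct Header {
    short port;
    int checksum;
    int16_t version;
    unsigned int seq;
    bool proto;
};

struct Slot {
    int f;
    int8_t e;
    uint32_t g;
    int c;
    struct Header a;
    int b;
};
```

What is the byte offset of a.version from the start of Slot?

24

Header: 0..2  port  (2B, 2-aligned); 2..4  -- padding (2B); 4..8  checksum  (4B, 4-aligned); 8..10  version  (2B, 2-aligned); 10..12  -- padding (2B); 12..16  seq  (4B, 4-aligned); 16..17  proto  (1B, 1-aligned); 17..20  -- tail padding (3B); sizeof = 20, alignof = 4
0..4  f  (4B, 4-aligned)
4..5  e  (1B, 1-aligned)
5..8  -- padding (3B)
8..12  g  (4B, 4-aligned)
12..16  c  (4B, 4-aligned)
16..36  a  (20B, 4-aligned)
within Header: version at 8
16 + 8 = 24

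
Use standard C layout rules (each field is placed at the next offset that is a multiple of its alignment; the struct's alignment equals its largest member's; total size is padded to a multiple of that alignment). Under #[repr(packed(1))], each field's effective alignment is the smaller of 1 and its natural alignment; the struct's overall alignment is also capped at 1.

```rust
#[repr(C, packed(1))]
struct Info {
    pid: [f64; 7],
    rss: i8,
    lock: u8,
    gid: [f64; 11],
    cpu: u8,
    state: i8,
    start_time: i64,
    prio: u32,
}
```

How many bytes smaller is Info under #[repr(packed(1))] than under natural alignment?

natural layout:
  pid at 0 (size 56, align 8) → ends 56
  rss at 56 (size 1, align 1) → ends 57
  lock at 57 (size 1, align 1) → ends 58
  pad 6 to align 8 for gid
  gid at 64 (size 88, align 8) → ends 152
  cpu at 152 (size 1, align 1) → ends 153
  state at 153 (size 1, align 1) → ends 154
  pad 6 to align 8 for start_time
  start_time at 160 (size 8, align 8) → ends 168
  prio at 168 (size 4, align 4) → ends 172
  tail pad 4 to reach multiple of 8
  total 176 bytes, alignment 8
packed(1) layout:
  pid at 0 (size 56, align 1) → ends 56
  rss at 56 (size 1, align 1) → ends 57
  lock at 57 (size 1, align 1) → ends 58
  gid at 58 (size 88, align 1) → ends 146
  cpu at 146 (size 1, align 1) → ends 147
  state at 147 (size 1, align 1) → ends 148
  start_time at 148 (size 8, align 1) → ends 156
  prio at 156 (size 4, align 1) → ends 160
  total 160 bytes, alignment 1
176 − 160 = 16

16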